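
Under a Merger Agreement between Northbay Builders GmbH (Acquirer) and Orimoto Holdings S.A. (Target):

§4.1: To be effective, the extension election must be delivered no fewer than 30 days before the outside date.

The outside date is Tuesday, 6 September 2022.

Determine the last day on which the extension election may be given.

7 August 2022

Counting back 30 calendar days from 6 September 2022 gives 7 August 2022.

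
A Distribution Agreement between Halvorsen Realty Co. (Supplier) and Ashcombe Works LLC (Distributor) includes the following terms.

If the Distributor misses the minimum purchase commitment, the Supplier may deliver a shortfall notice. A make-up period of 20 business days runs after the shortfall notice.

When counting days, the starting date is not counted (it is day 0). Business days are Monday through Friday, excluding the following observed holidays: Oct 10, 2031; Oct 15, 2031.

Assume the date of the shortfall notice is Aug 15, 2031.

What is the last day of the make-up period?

The last day of the make-up period: 20 business days after Friday, Aug 15, 2031, skipping weekends — Aug 18, Aug 19, Aug 20, Aug 21, …, Sep 10, Sep 11, Sep 12 — lands on Friday, Sep 12, 2031.

Sep 12, 2031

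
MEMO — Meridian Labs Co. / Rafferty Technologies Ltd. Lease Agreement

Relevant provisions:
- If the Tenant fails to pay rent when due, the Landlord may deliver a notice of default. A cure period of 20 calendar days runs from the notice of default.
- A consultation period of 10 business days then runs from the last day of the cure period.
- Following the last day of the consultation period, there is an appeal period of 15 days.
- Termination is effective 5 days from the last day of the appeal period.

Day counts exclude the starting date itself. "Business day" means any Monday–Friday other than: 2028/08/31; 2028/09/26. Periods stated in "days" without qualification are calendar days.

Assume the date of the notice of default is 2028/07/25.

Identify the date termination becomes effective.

2028/09/17

The last day of the cure period: 2028/07/25 + 20 days = 2028/08/14.
From Monday, 2028/08/14, 10 business days (Aug 15, Aug 16, Aug 17, Aug 18, Aug 21, Aug 22, Aug 23, Aug 24, Aug 25, Aug 28, skipping weekends) brings us to Monday, 2028/08/28, which is the last day of the consultation period.
Adding 15 calendar days to 2028/08/28 gives 2028/09/12, which is the last day of the appeal period.
Adding 5 calendar days to 2028/09/12 gives 2028/09/17, which is the date termination becomes effective.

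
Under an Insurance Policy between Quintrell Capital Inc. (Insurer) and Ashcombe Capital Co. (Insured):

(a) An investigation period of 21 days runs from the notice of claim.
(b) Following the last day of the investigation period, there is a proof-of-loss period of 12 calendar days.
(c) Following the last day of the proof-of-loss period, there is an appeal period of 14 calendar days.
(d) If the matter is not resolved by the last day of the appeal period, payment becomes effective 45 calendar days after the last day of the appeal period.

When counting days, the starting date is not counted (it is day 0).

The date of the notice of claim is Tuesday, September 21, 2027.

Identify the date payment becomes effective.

December 22, 2027

Adding 21 calendar days to September 21, 2027 gives October 12, 2027, which is the last day of the investigation period.
Adding 12 calendar days to October 12, 2027 gives October 24, 2027, which is the last day of the proof-of-loss period.
The last day of the appeal period: 14 calendar days after October 24, 2027 is November 7, 2027.
The date payment becomes effective: November 7, 2027 + 45 days = December 22, 2027.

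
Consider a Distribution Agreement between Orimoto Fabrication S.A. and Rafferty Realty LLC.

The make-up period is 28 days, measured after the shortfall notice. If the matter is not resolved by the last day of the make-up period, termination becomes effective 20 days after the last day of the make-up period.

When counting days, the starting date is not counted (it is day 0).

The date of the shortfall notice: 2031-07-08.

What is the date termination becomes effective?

The last day of the make-up period: 28 calendar days after 2031-07-08 is 2031-08-05.
Adding 20 calendar days to 2031-08-05 gives 2031-08-25, which is the date termination becomes effective.

2031-08-25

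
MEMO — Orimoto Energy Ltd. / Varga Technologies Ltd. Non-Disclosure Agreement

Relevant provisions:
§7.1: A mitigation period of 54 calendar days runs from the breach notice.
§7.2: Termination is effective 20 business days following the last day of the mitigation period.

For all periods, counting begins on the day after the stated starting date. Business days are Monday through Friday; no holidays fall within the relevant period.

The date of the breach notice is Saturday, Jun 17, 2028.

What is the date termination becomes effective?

The last day of the mitigation period: 54 calendar days after Jun 17, 2028 is Aug 10, 2028.
The date termination becomes effective: 20 business days after Thursday, Aug 10, 2028, skipping weekends — Aug 11, Aug 14, Aug 15, Aug 16, …, Sep 5, Sep 6, Sep 7 — lands on Thursday, Sep 7, 2028.

Sep 7, 2028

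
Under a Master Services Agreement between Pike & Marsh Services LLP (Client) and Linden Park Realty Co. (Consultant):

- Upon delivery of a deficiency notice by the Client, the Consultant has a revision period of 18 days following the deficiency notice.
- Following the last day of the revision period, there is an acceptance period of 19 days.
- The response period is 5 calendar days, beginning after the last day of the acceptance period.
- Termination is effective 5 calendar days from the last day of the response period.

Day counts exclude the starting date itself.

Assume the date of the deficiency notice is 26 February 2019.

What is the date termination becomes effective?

Adding 18 calendar days to 26 February 2019 gives 16 March 2019, which is the last day of the revision period.
Adding 19 calendar days to 16 March 2019 gives 4 April 2019, which is the last day of the acceptance period.
The last day of the response period: 5 calendar days after 4 April 2019 is 9 April 2019.
Adding 5 calendar days to 9 April 2019 gives 14 April 2019, which is the date termination becomes effective.

14 April 2019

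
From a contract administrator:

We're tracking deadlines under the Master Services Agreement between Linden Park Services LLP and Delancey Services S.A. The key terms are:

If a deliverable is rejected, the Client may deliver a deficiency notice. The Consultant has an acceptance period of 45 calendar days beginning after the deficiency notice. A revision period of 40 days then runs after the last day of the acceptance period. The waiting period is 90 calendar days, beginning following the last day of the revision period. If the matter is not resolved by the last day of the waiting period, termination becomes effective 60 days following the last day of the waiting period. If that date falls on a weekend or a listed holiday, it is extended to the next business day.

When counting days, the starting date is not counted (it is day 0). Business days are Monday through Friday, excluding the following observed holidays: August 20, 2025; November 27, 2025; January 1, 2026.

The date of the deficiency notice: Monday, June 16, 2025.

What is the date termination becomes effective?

The last day of the acceptance period: 45 calendar days after June 16, 2025 is July 31, 2025.
The last day of the revision period: July 31, 2025 + 40 days = September 9, 2025.
The last day of the waiting period: September 9, 2025 + 90 days = December 8, 2025.
The date termination becomes effective: 60 calendar days after December 8, 2025 is February 6, 2026. February 6, 2026 is a Friday and is not a listed holiday, so no roll-forward applies.

February 6, 2026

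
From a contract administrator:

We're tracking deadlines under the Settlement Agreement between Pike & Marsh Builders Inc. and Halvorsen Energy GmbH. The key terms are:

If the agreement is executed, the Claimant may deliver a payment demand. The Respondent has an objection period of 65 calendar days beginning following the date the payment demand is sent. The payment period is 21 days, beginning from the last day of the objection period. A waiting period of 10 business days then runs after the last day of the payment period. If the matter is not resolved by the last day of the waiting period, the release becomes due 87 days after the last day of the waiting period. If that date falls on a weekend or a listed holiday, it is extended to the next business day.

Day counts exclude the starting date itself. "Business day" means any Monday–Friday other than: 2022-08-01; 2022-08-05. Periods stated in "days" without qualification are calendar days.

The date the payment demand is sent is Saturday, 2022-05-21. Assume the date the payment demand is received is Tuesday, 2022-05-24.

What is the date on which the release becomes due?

2022-11-24

Adding 65 calendar days to 2022-05-21 gives 2022-07-25, which is the last day of the objection period.
The last day of the payment period: 21 calendar days after 2022-07-25 is 2022-08-15.
The last day of the waiting period: 10 business days after Monday, 2022-08-15, skipping weekends — Aug 16, Aug 17, Aug 18, Aug 19, Aug 22, Aug 23, Aug 24, Aug 25, Aug 26, Aug 29 — lands on Monday, 2022-08-29.
The date on which the release becomes due: 87 calendar days after 2022-08-29 is 2022-11-24. 2022-11-24 is a Thursday and is not a listed holiday, so no roll-forward applies.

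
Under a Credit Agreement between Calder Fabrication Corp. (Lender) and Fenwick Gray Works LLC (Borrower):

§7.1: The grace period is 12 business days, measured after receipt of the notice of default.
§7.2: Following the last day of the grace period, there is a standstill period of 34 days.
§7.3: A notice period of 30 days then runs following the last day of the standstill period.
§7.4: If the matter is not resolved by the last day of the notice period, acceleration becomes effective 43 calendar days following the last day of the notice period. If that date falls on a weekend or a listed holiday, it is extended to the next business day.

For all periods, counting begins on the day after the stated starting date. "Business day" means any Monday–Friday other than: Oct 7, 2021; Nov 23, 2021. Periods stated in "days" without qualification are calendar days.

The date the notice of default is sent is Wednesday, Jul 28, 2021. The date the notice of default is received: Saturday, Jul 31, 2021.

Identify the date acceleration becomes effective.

The last day of the grace period: counting 12 business days from Saturday, Jul 31, 2021 (Aug 2, Aug 3, Aug 4, Aug 5, …, Aug 13, Aug 16, Aug 17, skipping weekends) reaches Tuesday, Aug 17, 2021.
The last day of the standstill period: 34 calendar days after Aug 17, 2021 is Sep 20, 2021.
The last day of the notice period: Sep 20, 2021 + 30 days = Oct 20, 2021.
Adding 43 calendar days to Oct 20, 2021 gives Dec 2, 2021, which is the date acceleration becomes effective. Dec 2, 2021 is a Thursday and is not a listed holiday, so no roll-forward applies.

Dec 2, 2021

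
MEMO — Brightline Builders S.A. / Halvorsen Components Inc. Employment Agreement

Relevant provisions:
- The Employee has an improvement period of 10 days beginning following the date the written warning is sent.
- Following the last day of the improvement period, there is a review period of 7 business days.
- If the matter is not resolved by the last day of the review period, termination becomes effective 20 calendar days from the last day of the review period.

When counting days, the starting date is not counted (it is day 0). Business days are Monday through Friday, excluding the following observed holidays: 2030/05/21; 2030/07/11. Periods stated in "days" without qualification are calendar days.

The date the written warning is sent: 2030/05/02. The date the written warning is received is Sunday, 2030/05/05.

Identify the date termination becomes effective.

2030/06/11

Adding 10 calendar days to 2030/05/02 gives 2030/05/12, which is the last day of the improvement period.
From Sunday, 2030/05/12, 7 business days (May 13, May 14, May 15, May 16, May 17, May 20, May 22, skipping weekends and the listed holiday on May 21) brings us to Wednesday, 2030/05/22, which is the last day of the review period.
The date termination becomes effective: 2030/05/22 + 20 days = 2030/06/11.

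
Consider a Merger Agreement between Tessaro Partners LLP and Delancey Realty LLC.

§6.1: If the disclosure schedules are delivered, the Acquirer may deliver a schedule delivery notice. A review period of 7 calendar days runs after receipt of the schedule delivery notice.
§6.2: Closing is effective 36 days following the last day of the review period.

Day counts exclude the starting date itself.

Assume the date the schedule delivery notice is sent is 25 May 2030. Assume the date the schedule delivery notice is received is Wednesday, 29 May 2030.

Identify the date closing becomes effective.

Adding 7 calendar days to 29 May 2030 gives 5 June 2030, which is the last day of the review period.
The date closing becomes effective: 5 June 2030 + 36 days = 11 July 2030.

11 July 2030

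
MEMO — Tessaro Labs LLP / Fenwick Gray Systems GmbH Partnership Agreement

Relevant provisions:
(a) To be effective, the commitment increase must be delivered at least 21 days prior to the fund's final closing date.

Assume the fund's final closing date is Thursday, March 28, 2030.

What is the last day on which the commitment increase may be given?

March 7, 2030

Counting back 21 calendar days from March 28, 2030 gives March 7, 2030.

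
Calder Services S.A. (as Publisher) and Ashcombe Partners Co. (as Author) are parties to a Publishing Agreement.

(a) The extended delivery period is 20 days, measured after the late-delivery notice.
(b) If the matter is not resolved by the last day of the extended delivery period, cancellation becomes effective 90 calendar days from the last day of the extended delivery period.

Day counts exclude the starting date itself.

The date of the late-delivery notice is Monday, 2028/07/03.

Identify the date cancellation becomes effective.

2028/10/21

Adding 20 calendar days to 2028/07/03 gives 2028/07/23, which is the last day of the extended delivery period.
The date cancellation becomes effective: 90 calendar days after 2028/07/23 is 2028/10/21.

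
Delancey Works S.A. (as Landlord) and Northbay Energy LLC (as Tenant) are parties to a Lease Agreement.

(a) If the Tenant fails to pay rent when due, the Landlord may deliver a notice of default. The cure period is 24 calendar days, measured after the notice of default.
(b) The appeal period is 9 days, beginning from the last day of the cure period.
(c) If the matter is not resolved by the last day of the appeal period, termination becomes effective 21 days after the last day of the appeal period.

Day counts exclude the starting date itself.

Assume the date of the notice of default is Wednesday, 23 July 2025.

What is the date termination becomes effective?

The last day of the cure period: 24 calendar days after 23 July 2025 is 16 August 2025.
Adding 9 calendar days to 16 August 2025 gives 25 August 2025, which is the last day of the appeal period.
The date termination becomes effective: 21 calendar days after 25 August 2025 is 15 September 2025.

15 September 2025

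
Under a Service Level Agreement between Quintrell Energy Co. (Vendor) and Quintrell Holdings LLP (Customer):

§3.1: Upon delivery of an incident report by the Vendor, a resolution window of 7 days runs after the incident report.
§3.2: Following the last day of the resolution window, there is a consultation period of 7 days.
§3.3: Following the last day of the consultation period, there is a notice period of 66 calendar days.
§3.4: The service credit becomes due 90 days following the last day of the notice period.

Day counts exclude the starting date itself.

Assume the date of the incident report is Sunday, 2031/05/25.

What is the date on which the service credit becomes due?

2031/11/11

The last day of the resolution window: 2031/05/25 + 7 days = 2031/06/01.
Adding 7 calendar days to 2031/06/01 gives 2031/06/08, which is the last day of the consultation period.
Adding 66 calendar days to 2031/06/08 gives 2031/08/13, which is the last day of the notice period.
The date on which the service credit becomes due: 90 calendar days after 2031/08/13 is 2031/11/11.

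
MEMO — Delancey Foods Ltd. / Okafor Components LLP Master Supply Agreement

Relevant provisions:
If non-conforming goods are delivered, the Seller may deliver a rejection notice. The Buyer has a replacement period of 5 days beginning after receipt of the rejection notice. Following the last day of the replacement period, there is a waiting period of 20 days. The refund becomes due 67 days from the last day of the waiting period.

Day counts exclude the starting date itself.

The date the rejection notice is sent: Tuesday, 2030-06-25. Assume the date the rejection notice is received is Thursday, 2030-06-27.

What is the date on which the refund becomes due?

2030-09-27

Adding 5 calendar days to 2030-06-27 gives 2030-07-02, which is the last day of the replacement period.
Adding 20 calendar days to 2030-07-02 gives 2030-07-22, which is the last day of the waiting period.
The date on which the refund becomes due: 67 calendar days after 2030-07-22 is 2030-09-27.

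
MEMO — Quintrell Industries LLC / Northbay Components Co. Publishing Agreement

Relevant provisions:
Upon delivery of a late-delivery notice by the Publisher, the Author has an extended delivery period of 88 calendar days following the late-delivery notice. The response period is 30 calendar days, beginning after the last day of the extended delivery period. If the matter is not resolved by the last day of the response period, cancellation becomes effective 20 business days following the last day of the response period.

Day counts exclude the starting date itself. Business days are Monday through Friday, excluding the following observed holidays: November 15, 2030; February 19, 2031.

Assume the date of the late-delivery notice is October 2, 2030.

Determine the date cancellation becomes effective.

The last day of the extended delivery period: October 2, 2030 + 88 days = December 29, 2030.
Adding 30 calendar days to December 29, 2030 gives January 28, 2031, which is the last day of the response period.
From Tuesday, January 28, 2031, 20 business days (Jan 29, Jan 30, Jan 31, Feb 3, …, Feb 24, Feb 25, Feb 26, skipping weekends and the listed holiday on Feb 19) brings us to Wednesday, February 26, 2031, which is the date cancellation becomes effective.

February 26, 2031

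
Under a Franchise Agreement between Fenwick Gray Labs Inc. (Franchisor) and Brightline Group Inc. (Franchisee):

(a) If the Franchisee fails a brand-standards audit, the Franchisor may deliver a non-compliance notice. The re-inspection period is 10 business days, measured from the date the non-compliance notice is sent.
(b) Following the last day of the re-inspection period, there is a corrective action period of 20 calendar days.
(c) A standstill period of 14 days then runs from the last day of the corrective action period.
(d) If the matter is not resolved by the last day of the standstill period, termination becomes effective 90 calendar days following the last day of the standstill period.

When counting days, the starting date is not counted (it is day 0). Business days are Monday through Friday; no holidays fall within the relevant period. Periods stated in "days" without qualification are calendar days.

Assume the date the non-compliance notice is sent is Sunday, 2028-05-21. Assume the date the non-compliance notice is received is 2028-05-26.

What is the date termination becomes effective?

The last day of the re-inspection period: 10 business days after Sunday, 2028-05-21, skipping weekends — May 22, May 23, May 24, May 25, May 26, May 29, May 30, May 31, Jun 1, Jun 2 — lands on Friday, 2028-06-02.
Adding 20 calendar days to 2028-06-02 gives 2028-06-22, which is the last day of the corrective action period.
Adding 14 calendar days to 2028-06-22 gives 2028-07-06, which is the last day of the standstill period.
The date termination becomes effective: 90 calendar days after 2028-07-06 is 2028-10-04.

2028-10-04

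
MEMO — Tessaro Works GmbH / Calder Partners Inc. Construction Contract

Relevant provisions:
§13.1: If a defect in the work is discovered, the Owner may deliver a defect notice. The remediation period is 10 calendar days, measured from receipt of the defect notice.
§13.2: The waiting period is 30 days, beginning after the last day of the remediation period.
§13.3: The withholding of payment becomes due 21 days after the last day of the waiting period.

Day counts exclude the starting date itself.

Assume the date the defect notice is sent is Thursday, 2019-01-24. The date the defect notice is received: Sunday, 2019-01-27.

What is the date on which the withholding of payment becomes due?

The last day of the remediation period: 2019-01-27 + 10 days = 2019-02-06.
The last day of the waiting period: 30 calendar days after 2019-02-06 is 2019-03-08.
The date on which the withholding of payment becomes due: 21 calendar days after 2019-03-08 is 2019-03-29.

2019-03-29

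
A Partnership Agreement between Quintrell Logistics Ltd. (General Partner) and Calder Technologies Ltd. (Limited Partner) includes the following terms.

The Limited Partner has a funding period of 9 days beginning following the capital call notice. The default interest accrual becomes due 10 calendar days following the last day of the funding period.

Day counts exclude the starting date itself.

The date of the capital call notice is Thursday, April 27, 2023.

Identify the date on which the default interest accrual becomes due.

Adding 9 calendar days to April 27, 2023 gives May 6, 2023, which is the last day of the funding period.
The date on which the default interest accrual becomes due: 10 calendar days after May 6, 2023 is May 16, 2023.

May 16, 2023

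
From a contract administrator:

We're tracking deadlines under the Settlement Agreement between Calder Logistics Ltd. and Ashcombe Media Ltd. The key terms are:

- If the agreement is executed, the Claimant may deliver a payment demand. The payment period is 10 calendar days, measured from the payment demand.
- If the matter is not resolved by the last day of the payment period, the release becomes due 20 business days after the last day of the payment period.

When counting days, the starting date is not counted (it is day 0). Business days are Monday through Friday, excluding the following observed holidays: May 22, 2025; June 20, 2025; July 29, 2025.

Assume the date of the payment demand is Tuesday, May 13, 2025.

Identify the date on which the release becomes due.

The last day of the payment period: May 13, 2025 + 10 days = May 23, 2025.
The date on which the release becomes due: counting 20 business days from Friday, May 23, 2025 (May 26, May 27, May 28, May 29, …, Jun 18, Jun 19, Jun 23, skipping weekends and the listed holiday on Jun 20) reaches Monday, June 23, 2025.

June 23, 2025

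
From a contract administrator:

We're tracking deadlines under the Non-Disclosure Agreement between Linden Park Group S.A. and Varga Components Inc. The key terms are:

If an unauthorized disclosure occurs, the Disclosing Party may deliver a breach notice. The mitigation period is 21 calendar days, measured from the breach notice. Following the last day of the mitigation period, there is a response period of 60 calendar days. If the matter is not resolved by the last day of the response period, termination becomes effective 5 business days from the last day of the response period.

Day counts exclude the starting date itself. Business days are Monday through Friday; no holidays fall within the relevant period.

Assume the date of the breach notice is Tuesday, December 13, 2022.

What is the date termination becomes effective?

March 10, 2023

The last day of the mitigation period: 21 calendar days after December 13, 2022 is January 3, 2023.
The last day of the response period: January 3, 2023 + 60 days = March 4, 2023.
From Saturday, March 4, 2023, 5 business days (Mar 6, Mar 7, Mar 8, Mar 9, Mar 10, skipping weekends) brings us to Friday, March 10, 2023, which is the date termination becomes effective.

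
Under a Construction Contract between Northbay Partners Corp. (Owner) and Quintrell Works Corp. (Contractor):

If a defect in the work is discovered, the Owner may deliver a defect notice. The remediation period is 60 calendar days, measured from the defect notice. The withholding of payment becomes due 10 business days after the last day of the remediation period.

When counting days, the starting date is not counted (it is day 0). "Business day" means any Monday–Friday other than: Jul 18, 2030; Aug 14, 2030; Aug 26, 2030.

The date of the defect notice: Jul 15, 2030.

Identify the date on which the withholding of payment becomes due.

Adding 60 calendar days to Jul 15, 2030 gives Sep 13, 2030, which is the last day of the remediation period.
The date on which the withholding of payment becomes due: counting 10 business days from Friday, Sep 13, 2030 (Sep 16, Sep 17, Sep 18, Sep 19, Sep 20, Sep 23, Sep 24, Sep 25, Sep 26, Sep 27, skipping weekends) reaches Friday, Sep 27, 2030.

Sep 27, 2030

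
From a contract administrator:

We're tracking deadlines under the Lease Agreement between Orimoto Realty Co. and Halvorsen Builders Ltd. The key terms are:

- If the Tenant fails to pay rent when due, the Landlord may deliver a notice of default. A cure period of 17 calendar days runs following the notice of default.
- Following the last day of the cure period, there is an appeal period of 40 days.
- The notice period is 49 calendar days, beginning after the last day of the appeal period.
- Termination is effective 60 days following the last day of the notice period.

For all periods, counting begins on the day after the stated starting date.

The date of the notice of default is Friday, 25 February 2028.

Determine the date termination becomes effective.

9 August 2028

The last day of the cure period: 17 calendar days after 25 February 2028 is 13 March 2028.
The last day of the appeal period: 13 March 2028 + 40 days = 22 April 2028.
The last day of the notice period: 49 calendar days after 22 April 2028 is 10 June 2028.
The date termination becomes effective: 60 calendar days after 10 June 2028 is 9 August 2028.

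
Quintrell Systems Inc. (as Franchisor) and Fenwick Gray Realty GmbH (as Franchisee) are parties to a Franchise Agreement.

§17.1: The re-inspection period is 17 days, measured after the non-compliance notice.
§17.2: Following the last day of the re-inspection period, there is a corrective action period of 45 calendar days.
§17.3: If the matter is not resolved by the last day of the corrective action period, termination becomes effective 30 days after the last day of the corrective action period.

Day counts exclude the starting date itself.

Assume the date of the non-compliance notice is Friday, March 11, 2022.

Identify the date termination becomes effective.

The last day of the re-inspection period: March 11, 2022 + 17 days = March 28, 2022.
Adding 45 calendar days to March 28, 2022 gives May 12, 2022, which is the last day of the corrective action period.
Adding 30 calendar days to May 12, 2022 gives June 11, 2022, which is the date termination becomes effective.

June 11, 2022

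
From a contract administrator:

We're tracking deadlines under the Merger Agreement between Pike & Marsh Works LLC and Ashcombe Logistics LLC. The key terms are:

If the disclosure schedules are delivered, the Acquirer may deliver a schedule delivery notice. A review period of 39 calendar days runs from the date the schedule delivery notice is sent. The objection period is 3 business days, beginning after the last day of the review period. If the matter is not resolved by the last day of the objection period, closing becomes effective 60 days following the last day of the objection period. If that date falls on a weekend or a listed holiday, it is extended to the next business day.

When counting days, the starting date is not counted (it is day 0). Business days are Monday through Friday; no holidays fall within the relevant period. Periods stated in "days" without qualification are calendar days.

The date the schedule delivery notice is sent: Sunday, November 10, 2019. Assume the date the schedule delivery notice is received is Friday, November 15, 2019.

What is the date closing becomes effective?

February 24, 2020

Adding 39 calendar days to November 10, 2019 gives December 19, 2019, which is the last day of the review period.
The last day of the objection period: 3 business days after Thursday, December 19, 2019, skipping weekends — Dec 20, Dec 23, Dec 24 — lands on Tuesday, December 24, 2019.
Adding 60 calendar days to December 24, 2019 gives February 22, 2020, which is the date closing becomes effective. That falls on a Saturday, so it rolls to the next business day, Monday, February 24, 2020.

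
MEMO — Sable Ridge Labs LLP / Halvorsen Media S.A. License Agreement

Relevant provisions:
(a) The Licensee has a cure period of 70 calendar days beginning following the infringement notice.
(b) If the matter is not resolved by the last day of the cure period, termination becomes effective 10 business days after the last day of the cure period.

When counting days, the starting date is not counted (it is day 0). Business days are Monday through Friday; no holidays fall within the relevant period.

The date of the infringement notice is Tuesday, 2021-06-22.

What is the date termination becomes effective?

2021-09-14

The last day of the cure period: 2021-06-22 + 70 days = 2021-08-31.
The date termination becomes effective: counting 10 business days from Tuesday, 2021-08-31 (Sep 1, Sep 2, Sep 3, Sep 6, Sep 7, Sep 8, Sep 9, Sep 10, Sep 13, Sep 14, skipping weekends) reaches Tuesday, 2021-09-14.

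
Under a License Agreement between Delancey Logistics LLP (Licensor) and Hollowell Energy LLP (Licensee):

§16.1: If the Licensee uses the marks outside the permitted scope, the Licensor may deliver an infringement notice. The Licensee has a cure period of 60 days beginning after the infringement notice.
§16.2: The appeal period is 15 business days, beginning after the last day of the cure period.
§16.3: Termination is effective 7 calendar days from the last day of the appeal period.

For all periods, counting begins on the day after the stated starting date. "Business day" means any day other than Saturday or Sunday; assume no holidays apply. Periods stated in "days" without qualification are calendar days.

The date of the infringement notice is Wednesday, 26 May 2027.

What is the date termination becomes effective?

The last day of the cure period: 26 May 2027 + 60 days = 25 July 2027.
The last day of the appeal period: counting 15 business days from Sunday, 25 July 2027 (Jul 26, Jul 27, Jul 28, Jul 29, …, Aug 11, Aug 12, Aug 13, skipping weekends) reaches Friday, 13 August 2027.
The date termination becomes effective: 13 August 2027 + 7 days = 20 August 2027.

20 August 2027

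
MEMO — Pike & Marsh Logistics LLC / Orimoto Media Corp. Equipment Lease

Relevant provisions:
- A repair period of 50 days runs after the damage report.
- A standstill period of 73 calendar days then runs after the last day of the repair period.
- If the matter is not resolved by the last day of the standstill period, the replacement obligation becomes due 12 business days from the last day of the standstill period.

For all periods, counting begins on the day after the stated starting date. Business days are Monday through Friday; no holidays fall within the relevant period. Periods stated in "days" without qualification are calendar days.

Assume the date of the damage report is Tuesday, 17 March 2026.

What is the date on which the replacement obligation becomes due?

4 August 2026

The last day of the repair period: 17 March 2026 + 50 days = 6 May 2026.
The last day of the standstill period: 6 May 2026 + 73 days = 18 July 2026.
From Saturday, 18 July 2026, 12 business days (Jul 20, Jul 21, Jul 22, Jul 23, …, Jul 31, Aug 3, Aug 4, skipping weekends) brings us to Tuesday, 4 August 2026, which is the date on which the replacement obligation becomes due.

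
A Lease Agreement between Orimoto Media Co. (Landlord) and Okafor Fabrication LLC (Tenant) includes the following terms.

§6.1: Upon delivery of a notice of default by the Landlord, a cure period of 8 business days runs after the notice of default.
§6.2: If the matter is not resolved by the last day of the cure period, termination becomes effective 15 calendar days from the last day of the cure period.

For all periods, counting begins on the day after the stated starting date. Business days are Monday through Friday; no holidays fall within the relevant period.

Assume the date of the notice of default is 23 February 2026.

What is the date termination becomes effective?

The last day of the cure period: 8 business days after Monday, 23 February 2026, skipping weekends — Feb 24, Feb 25, Feb 26, Feb 27, Mar 2, Mar 3, Mar 4, Mar 5 — lands on Thursday, 5 March 2026.
Adding 15 calendar days to 5 March 2026 gives 20 March 2026, which is the date termination becomes effective.

20 March 2026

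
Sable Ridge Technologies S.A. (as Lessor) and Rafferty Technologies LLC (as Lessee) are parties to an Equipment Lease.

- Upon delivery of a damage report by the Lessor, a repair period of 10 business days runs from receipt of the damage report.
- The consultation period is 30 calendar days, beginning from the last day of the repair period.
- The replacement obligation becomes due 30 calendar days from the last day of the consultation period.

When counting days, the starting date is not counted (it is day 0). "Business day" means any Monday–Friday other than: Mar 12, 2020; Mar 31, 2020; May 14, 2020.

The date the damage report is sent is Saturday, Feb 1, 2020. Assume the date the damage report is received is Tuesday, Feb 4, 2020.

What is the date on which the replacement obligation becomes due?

Apr 18, 2020

The last day of the repair period: counting 10 business days from Tuesday, Feb 4, 2020 (Feb 5, Feb 6, Feb 7, Feb 10, Feb 11, Feb 12, Feb 13, Feb 14, Feb 17, Feb 18, skipping weekends) reaches Tuesday, Feb 18, 2020.
The last day of the consultation period: 30 calendar days after Feb 18, 2020 is Mar 19, 2020.
Adding 30 calendar days to Mar 19, 2020 gives Apr 18, 2020, which is the date on which the replacement obligation becomes due.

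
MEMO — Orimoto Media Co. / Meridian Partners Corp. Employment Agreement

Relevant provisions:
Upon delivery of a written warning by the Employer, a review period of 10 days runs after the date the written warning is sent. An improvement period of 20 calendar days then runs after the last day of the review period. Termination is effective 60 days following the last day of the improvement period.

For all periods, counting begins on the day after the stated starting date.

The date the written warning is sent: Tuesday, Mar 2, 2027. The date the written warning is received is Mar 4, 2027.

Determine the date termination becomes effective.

The last day of the review period: Mar 2, 2027 + 10 days = Mar 12, 2027.
The last day of the improvement period: Mar 12, 2027 + 20 days = Apr 1, 2027.
Adding 60 calendar days to Apr 1, 2027 gives May 31, 2027, which is the date termination becomes effective.

May 31, 2027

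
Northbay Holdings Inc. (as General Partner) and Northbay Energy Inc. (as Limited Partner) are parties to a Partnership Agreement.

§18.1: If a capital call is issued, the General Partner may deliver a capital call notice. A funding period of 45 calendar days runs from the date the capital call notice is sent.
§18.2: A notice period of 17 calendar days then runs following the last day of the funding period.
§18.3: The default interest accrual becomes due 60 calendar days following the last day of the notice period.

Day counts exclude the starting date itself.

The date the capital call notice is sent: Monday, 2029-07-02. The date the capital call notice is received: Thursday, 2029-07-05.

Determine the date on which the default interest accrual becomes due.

2029-11-01

The last day of the funding period: 45 calendar days after 2029-07-02 is 2029-08-16.
The last day of the notice period: 2029-08-16 + 17 days = 2029-09-02.
The date on which the default interest accrual becomes due: 2029-09-02 + 60 days = 2029-11-01.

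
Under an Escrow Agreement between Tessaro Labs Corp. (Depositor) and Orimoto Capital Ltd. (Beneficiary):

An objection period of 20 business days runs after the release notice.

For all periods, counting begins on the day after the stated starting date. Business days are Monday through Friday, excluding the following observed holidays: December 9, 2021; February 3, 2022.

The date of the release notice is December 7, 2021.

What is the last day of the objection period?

January 5, 2022

The last day of the objection period: counting 20 business days from Tuesday, December 7, 2021 (Dec 8, Dec 10, Dec 13, Dec 14, …, Jan 3, Jan 4, Jan 5, skipping weekends and the listed holiday on Dec 9) reaches Wednesday, January 5, 2022.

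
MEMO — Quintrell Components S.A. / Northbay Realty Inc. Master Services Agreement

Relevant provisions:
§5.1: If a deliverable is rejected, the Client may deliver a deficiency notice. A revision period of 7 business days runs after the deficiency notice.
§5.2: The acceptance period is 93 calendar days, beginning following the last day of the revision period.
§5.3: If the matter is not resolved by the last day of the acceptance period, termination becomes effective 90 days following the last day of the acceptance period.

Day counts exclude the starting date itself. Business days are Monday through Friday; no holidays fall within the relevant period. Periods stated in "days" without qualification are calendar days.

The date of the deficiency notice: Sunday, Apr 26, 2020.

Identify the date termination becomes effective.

From Sunday, Apr 26, 2020, 7 business days (Apr 27, Apr 28, Apr 29, Apr 30, May 1, May 4, May 5, skipping weekends) brings us to Tuesday, May 5, 2020, which is the last day of the revision period.
The last day of the acceptance period: May 5, 2020 + 93 days = Aug 6, 2020.
The date termination becomes effective: Aug 6, 2020 + 90 days = Nov 4, 2020.

Nov 4, 2020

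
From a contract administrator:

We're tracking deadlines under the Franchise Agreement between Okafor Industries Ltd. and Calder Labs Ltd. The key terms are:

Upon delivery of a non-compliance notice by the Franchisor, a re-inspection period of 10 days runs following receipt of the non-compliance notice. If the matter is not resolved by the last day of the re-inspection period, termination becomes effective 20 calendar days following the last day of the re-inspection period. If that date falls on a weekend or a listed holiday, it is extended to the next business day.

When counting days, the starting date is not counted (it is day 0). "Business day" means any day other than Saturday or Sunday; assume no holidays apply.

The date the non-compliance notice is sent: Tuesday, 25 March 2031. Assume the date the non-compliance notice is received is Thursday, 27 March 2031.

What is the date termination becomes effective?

The last day of the re-inspection period: 27 March 2031 + 10 days = 6 April 2031.
The date termination becomes effective: 6 April 2031 + 20 days = 26 April 2031. That falls on a Saturday, so it rolls to the next business day, Monday, 28 April 2031.

28 April 2031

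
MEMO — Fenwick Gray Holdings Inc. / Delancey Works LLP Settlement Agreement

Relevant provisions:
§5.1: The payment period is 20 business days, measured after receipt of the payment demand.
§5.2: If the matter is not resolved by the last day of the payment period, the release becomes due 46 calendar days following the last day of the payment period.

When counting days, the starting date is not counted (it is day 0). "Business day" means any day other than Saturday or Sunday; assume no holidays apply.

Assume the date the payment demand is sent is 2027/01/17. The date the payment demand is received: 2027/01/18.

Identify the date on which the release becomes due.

The last day of the payment period: 20 business days after Monday, 2027/01/18, skipping weekends — Jan 19, Jan 20, Jan 21, Jan 22, …, Feb 11, Feb 12, Feb 15 — lands on Monday, 2027/02/15.
Adding 46 calendar days to 2027/02/15 gives 2027/04/02, which is the date on which the release becomes due.

2027/04/02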